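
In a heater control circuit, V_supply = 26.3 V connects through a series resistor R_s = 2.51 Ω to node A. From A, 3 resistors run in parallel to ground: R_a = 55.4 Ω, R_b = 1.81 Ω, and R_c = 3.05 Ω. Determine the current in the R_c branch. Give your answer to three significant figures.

Equivalent of the parallel group: R_p = 1.113 Ω.
Node voltage V_A = V_supply · R_p/(R_s + R_p) = 26.3 × 0.3072 = 8.080 V.
Branch current I = V_A/R_c = 8.080/3.05 = 2.649 A.

I ≈ 2.65 A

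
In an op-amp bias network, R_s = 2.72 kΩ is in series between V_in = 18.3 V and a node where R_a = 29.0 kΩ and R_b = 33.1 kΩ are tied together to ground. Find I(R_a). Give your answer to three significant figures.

I ≈ 0.537 mA

Equivalent of the parallel group: R_p = 15.46 kΩ.
V_A = 18.3 × 15.46/18.18 = 15.56 V.
Branch current I = V_A/R_a = 15.56/29.0 = 0.5366 mA.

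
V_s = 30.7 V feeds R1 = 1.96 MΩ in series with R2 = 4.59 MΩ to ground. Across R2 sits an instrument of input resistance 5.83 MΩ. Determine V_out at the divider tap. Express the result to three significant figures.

First combine the lower leg with the load: R2 ‖ R_L = 2.568 MΩ.
Voltage divider with the loaded lower leg: V_out = 30.7 × 2.568/(1.96 + 2.568) = 30.7 × 0.5671 = 17.41 V.
(Unloaded it would be 21.5 V; the load pulls it down.)

V_out ≈ 17.4 V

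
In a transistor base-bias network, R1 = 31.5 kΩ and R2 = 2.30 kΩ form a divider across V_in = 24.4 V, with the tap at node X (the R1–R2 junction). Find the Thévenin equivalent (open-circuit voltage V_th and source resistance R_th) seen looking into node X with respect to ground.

V_th ≈ 1.66 V, R_th ≈ 2.14 kΩ

V_th is the unloaded tap voltage: V_in · R2/(R1+R2) = 24.4 × 0.06805 = 1.660 V.
Looking into X with the source shorted: R_th = R1·R2/(R1+R2) = 31.50 × 2.30/33.80 = 2.143 kΩ.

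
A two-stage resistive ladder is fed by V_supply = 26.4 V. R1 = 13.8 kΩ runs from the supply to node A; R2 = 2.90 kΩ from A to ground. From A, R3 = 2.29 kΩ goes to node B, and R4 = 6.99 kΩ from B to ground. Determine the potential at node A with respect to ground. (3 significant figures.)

V_A ≈ 3.64 V

Node A sees R2 in parallel with the series input of stage 2, R3 + R4 = 9.280 kΩ.
Effective lower resistance at A: R2 ‖ 9.280 = 2.210 kΩ.
First divider: V_A = V_supply · 2.210/(13.8 + 2.210) = 3.644 V.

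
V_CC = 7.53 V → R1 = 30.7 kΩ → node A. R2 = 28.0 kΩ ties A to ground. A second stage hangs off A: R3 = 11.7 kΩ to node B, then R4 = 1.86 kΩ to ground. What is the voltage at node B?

The second stage (R3 + R4 = 13.56 kΩ) loads node A in parallel with R2.
R2 ‖ (R3+R4) = 9.136 kΩ.
First divider: V_A = V_CC · 9.136/(30.7 + 9.136) = 1.727 V.
Stage 2 is unloaded, so V_B = V_A · R4/(R3+R4) = 1.727 × 1.86/13.56 = 0.2369 V.

V_B ≈ 0.237 V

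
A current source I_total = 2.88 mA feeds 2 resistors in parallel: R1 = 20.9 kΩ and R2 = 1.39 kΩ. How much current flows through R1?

I ≈ 0.180 mA

With just two branches, the current splits inversely with resistance.
So I = 2.88 × 1.39/22.29 = 0.1796 mA.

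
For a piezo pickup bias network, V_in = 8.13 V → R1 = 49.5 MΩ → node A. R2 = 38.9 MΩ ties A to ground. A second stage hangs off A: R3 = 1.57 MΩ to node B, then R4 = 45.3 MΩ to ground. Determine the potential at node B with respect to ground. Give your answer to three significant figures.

Node A sees R2 in parallel with the series input of stage 2, R3 + R4 = 46.87 MΩ.
R2 ‖ (R3+R4) = 21.26 MΩ.
So V_A = 8.13 × 0.3004 = 2.442 V.
Then the unloaded second divider: V_B = V_A × R4/(R3+R4) = 2.442 × 0.9665 = 2.361 V.

V_B ≈ 2.36 V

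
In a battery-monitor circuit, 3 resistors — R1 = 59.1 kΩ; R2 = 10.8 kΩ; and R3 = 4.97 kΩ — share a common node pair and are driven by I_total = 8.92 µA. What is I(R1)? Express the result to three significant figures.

ΣG = 1/59.1 + 1/10.8 + 1/4.97 = 0.3107.
R1 takes the fraction G_k/ΣG = 0.01692/0.3107 = 0.05446, so I = 8.92 × 0.05446 = 0.4857 µA.

I ≈ 0.486 µA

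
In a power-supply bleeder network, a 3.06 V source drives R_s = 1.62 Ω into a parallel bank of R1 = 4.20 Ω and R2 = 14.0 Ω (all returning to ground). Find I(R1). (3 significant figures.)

Combine the parallel branches: R_p = (1/4.20 + 1/14.0)⁻¹ = 3.231 Ω.
V_A by voltage divider: V_A = 3.06 × 3.231/(1.62 + 3.231) = 2.038 V.
Branch current I = V_A/R1 = 2.038/4.20 = 0.4853 A.
(Equivalently: I_total = 0.6308 A, then current-divider fraction G_k/ΣG = 0.7692.)

I ≈ 0.485 A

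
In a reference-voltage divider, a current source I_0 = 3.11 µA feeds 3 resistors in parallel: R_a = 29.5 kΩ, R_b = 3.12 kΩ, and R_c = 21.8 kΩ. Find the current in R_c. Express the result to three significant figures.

I ≈ 0.356 µA

ΣG = 1/29.5 + 1/3.12 + 1/21.8 = 0.4003.
R_c takes the fraction G_k/ΣG = 0.04587/0.4003 = 0.1146, so I = 3.11 × 0.1146 = 0.3564 µA.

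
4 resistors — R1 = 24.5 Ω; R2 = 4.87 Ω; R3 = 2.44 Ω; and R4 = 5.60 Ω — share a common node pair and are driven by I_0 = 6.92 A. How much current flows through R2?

I ≈ 1.70 A

ΣG = 1/24.5 + 1/4.87 + 1/2.44 + 1/5.60 = 0.8346.
Current divider: I(R2) = I_0 · G_k/ΣG = 6.92 × (0.2053/0.8346) = 6.92 × 0.2460 = 1.703 A.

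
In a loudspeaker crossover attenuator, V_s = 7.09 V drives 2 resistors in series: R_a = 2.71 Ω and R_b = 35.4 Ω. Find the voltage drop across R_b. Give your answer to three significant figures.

Total series resistance ΣR = 2.71 + 35.4 = 38.11 Ω.
Voltage divider: V = V_s · (35.40 / 38.11) = 7.09 × 0.9289 = 6.586 V.

V ≈ 6.59 V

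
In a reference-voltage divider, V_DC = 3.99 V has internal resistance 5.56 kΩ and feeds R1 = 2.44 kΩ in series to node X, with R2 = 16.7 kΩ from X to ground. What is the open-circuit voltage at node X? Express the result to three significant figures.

V_th ≈ 2.70 V

R1' = 5.56 + 2.44 = 8.000 kΩ (source resistance + R1).
V_th is the unloaded tap voltage: V_DC · R2/(R1'+R2) = 3.99 × 0.6761 = 2.698 V.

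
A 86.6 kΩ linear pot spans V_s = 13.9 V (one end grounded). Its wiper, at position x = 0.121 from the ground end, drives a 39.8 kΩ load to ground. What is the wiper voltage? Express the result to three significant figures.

Split the track: R_lower = x·R_p = 10.48 kΩ, R_upper = (1−x)·R_p = 76.12 kΩ.
Lower segment in parallel with the load: 10.48 ‖ 39.8 = 8.295 kΩ.
Then V_out = V_s · 8.295/(76.12 + 8.295) = 1.366 V.
(Unloaded: V_out = x·V_s = 1.68 V.)

V_out ≈ 1.37 V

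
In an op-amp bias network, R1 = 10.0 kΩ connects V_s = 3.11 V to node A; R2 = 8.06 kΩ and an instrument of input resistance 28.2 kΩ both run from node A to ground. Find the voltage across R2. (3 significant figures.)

R2 ‖ R_L = (8.06 × 28.2)/(8.06 + 28.2) = 6.268 kΩ.
Voltage divider with the loaded lower leg: V_out = 3.11 × 6.268/(10.0 + 6.268) = 3.11 × 0.3853 = 1.198 V.

V_out ≈ 1.20 V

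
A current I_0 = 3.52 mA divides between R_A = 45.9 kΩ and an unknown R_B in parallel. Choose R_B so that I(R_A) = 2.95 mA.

R_B ≈ 238 kΩ

The fraction through R_A equals R_B/(R_A+R_B).
2.95/3.52 = R_B/(R_A + R_B) → R_B = R_A · (0.8381)/(1 − 0.8381) = 45.9 × 5.175 = 237.6 kΩ.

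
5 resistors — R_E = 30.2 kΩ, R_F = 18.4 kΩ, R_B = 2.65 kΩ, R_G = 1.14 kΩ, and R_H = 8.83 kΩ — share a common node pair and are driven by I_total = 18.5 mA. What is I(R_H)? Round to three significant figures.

Conductances: ΣG = 1/30.2 + 1/18.4 + 1/2.65 + 1/1.14 + 1/8.83 = 1.455 (1/kΩ).
Current divider: I(R_H) = I_total · G_k/ΣG = 18.5 × (0.1133/1.455) = 18.5 × 0.07782 = 1.440 mA.

I ≈ 1.44 mA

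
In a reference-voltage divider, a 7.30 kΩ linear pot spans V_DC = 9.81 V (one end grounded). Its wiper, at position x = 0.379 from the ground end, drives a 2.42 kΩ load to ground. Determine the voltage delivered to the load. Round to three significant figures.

Lower segment x·R_p = 2.767 kΩ; upper segment (1−x)·R_p = 4.533 kΩ.
R_L loads the lower segment: effective lower R = 1.291 kΩ.
V_out = 9.81 × 1.291/(4.533 + 1.291) = 2.174 V.

V_out ≈ 2.17 V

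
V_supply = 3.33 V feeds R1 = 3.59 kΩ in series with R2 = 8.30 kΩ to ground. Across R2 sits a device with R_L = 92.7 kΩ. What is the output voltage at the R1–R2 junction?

R2 ‖ R_L = (8.30 × 92.7)/(8.30 + 92.7) = 7.618 kΩ.
Voltage divider with the loaded lower leg: V_out = 3.33 × 7.618/(3.59 + 7.618) = 3.33 × 0.6797 = 2.263 V.

V_out ≈ 2.26 V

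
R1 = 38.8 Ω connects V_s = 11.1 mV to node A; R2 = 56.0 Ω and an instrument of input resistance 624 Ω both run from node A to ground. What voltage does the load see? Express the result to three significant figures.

V_out ≈ 6.32 mV

The load sits in parallel with R2, giving an effective lower resistance R2' = R2·R_L/(R2+R_L) = 51.39 Ω.
Voltage divider with the loaded lower leg: V_out = 11.1 × 51.39/(38.8 + 51.39) = 11.1 × 0.5698 = 6.325 mV.
(Unloaded it would be 6.56 mV; the load pulls it down.)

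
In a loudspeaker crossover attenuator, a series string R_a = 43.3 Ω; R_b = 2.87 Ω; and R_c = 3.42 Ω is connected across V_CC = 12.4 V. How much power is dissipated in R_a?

P ≈ 2.71 W

The common current is I = 12.4/49.59 = 0.2501 A.
V(R_a) = I·R = 10.83 V; P = V·I = 10.83 × 0.2501 = 2.707 W.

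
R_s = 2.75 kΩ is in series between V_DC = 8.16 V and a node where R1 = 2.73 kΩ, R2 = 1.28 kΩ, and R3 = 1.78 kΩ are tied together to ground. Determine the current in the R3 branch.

I ≈ 0.804 mA

Parallel bank: R_p = 1/(1/2.73 + 1/1.28 + 1/1.78) = 0.5850 kΩ.
V_A = 8.16 × 0.5850/3.335 = 1.431 V.
I(R3) = V_A / R3 = 1.431/1.78 = 0.8042 mA.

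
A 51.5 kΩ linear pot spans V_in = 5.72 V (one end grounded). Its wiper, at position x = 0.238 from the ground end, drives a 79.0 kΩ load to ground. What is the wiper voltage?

V_out ≈ 1.22 V

The pot divides into 39.24 kΩ above the wiper and 12.26 kΩ below.
Lower segment in parallel with the load: 12.26 ‖ 79.0 = 10.61 kΩ.
V_out = 5.72 × 10.61/(39.24 + 10.61) = 1.217 V.
(Unloaded: V_out = x·V_in = 1.36 V.)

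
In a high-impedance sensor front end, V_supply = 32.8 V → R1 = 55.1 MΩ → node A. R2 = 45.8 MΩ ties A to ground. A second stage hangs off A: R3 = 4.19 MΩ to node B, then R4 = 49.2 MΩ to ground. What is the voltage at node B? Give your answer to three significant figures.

V_B ≈ 9.34 V

Node A sees R2 in parallel with the series input of stage 2, R3 + R4 = 53.39 MΩ.
Effective lower resistance at A: R2 ‖ 53.39 = 24.65 MΩ.
V_A = 32.8 × 24.65/(55.1 + 24.65) = 10.14 V.
V_B = V_A × 0.9215 = 9.343 V.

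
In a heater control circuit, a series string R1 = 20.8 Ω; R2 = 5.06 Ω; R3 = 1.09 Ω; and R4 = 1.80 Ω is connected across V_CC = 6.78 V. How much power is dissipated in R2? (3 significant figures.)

Series current I = V_CC/ΣR = 6.78/28.75 = 0.2358 A.
P = I²R = 0.05561 × 5.06 = 0.2814 W.

P ≈ 0.281 W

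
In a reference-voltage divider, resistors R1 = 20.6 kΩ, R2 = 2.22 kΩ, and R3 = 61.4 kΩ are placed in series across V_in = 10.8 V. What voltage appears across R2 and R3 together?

ΣR = 20.6 + 2.22 + 61.4 = 84.22 kΩ.
R_{R2..R3} = 2.22 + 61.4 = 63.62 kΩ.
V = V_in · R/ΣR = 10.8 × 0.7554 = 8.158 V.

V ≈ 8.16 V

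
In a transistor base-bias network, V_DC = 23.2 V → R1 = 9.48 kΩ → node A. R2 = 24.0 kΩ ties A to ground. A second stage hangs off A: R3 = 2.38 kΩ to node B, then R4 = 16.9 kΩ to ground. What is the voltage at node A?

Node A sees R2 in parallel with the series input of stage 2, R3 + R4 = 19.28 kΩ.
Effective lower resistance at A: R2 ‖ 19.28 = 10.69 kΩ.
So V_A = 23.2 × 0.5300 = 12.30 V.

V_A ≈ 12.3 V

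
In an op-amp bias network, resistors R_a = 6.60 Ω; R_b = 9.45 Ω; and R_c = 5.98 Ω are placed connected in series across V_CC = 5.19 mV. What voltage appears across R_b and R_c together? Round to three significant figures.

Series total: ΣR = 6.60 + 9.45 + 5.98 = 22.03 Ω.
R_{R_b..R_c} = 9.45 + 5.98 = 15.43 Ω.
Voltage divider: V = V_CC · (15.43 / 22.03) = 5.19 × 0.7004 = 3.635 mV.

V ≈ 3.64 mV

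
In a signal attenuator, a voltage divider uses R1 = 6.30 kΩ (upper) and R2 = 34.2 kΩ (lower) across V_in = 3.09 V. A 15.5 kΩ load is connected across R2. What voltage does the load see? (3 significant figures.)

V_out ≈ 1.94 V

The load sits in parallel with R2, giving an effective lower resistance R2' = R2·R_L/(R2+R_L) = 10.67 kΩ.
Then V_out = V_in · R2'/(R1 + R2') = 3.09 × 10.67/16.97 = 1.943 V.
(Unloaded it would be 2.61 V; the load pulls it down.)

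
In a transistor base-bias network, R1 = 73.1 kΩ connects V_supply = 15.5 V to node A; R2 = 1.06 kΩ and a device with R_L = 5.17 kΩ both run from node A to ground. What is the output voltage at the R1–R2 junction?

R2 ‖ R_L = (1.06 × 5.17)/(1.06 + 5.17) = 0.8796 kΩ.
Then V_out = V_supply · R2'/(R1 + R2') = 15.5 × 0.8796/73.98 = 0.1843 V.

V_out ≈ 0.184 V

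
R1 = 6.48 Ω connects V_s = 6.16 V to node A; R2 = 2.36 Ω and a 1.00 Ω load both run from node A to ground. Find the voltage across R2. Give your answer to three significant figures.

The load sits in parallel with R2, giving an effective lower resistance R2' = R2·R_L/(R2+R_L) = 0.7024 Ω.
Voltage divider with the loaded lower leg: V_out = 6.16 × 0.7024/(6.48 + 0.7024) = 6.16 × 0.09779 = 0.6024 V.

V_out ≈ 0.602 V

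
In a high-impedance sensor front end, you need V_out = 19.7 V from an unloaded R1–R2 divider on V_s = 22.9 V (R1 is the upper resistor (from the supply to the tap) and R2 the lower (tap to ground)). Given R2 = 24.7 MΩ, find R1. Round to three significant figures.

R1 ≈ 4.01 MΩ

V_out/V_s = R2/(R1+R2) = 0.8603.
So R1 = R2 · (V_s/V_out − 1) = 24.7 × (22.9/19.7 − 1) = 24.7 × 0.1624 = 4.012 MΩ.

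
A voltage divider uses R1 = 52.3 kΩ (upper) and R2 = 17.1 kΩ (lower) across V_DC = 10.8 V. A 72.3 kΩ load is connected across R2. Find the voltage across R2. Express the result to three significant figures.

The load sits in parallel with R2, giving an effective lower resistance R2' = R2·R_L/(R2+R_L) = 13.83 kΩ.
Then V_out = V_DC · R2'/(R1 + R2') = 10.8 × 13.83/66.13 = 2.259 V.

V_out ≈ 2.26 V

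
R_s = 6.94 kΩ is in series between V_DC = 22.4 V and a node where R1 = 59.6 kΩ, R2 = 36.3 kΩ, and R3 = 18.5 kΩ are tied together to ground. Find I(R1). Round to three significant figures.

I ≈ 0.223 mA

Parallel bank: R_p = 1/(1/59.6 + 1/36.3 + 1/18.5) = 10.16 kΩ.
V_A by voltage divider: V_A = 22.4 × 10.16/(6.94 + 10.16) = 13.31 V.
Branch current I = V_A/R1 = 13.31/59.6 = 0.2233 mA.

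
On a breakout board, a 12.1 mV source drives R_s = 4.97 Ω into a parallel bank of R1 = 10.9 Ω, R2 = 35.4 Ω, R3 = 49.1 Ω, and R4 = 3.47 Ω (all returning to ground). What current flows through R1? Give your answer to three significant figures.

I ≈ 0.355 mA

Combine the parallel branches: R_p = (1/10.9 + 1/35.4 + 1/49.1 + 1/3.47)⁻¹ = 2.333 Ω.
V_A = 12.1 × 2.333/7.303 = 3.866 mV.
I(R1) = V_A / R1 = 3.866/10.9 = 0.3547 mA.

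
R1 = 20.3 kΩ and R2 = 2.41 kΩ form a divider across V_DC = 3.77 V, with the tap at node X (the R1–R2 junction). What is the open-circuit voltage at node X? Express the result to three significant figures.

With X open, the divider is unloaded: V_th = 3.77 × 2.41/22.71 = 0.4001 V.

V_th ≈ 0.400 V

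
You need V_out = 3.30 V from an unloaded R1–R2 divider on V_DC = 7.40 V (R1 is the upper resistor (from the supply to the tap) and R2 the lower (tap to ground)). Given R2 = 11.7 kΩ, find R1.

R1 ≈ 14.5 kΩ

The divider ratio is R2/(R1+R2) = 3.30/7.40 = 0.4459.
R1 = R2·(1/k − 1) = 11.7 × 1.242 = 14.54 kΩ.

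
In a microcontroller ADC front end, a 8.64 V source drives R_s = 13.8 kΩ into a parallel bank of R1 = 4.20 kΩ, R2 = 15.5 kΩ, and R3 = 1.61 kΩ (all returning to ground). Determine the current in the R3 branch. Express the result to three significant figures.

Parallel bank: R_p = 1/(1/4.20 + 1/15.5 + 1/1.61) = 1.083 kΩ.
Node voltage V_A = V_supply · R_p/(R_s + R_p) = 8.64 × 0.07274 = 0.6285 V.
I(R3) = V_A / R3 = 0.6285/1.61 = 0.3904 mA.
(Equivalently: I_total = 0.5805 mA, then current-divider fraction G_k/ΣG = 0.6724.)

I ≈ 0.390 mA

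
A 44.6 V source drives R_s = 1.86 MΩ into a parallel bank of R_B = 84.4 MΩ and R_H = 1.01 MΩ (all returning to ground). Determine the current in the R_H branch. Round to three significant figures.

Combine the parallel branches: R_p = (1/84.4 + 1/1.01)⁻¹ = 0.9981 MΩ.
V_A by voltage divider: V_A = 44.6 × 0.9981/(1.86 + 0.9981) = 15.57 V.
Branch current I = V_A/R_H = 15.57/1.01 = 15.42 µA.

I ≈ 15.4 µA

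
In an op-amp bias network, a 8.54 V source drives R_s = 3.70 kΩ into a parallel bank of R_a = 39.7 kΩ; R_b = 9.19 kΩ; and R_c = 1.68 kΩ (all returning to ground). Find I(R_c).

I ≈ 1.37 mA

Parallel bank: R_p = 1/(1/39.7 + 1/9.19 + 1/1.68) = 1.371 kΩ.
V_A by voltage divider: V_A = 8.54 × 1.371/(3.70 + 1.371) = 2.309 V.
Branch current I = V_A/R_c = 2.309/1.68 = 1.375 mA.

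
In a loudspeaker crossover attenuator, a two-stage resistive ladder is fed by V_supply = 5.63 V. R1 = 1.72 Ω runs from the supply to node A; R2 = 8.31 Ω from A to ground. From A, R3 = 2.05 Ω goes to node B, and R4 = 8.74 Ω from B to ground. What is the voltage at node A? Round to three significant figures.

V_A ≈ 4.12 V

Node A sees R2 in parallel with the series input of stage 2, R3 + R4 = 10.79 Ω.
R2 ‖ (R3+R4) = 4.694 Ω.
First divider: V_A = V_supply · 4.694/(1.72 + 4.694) = 4.120 V.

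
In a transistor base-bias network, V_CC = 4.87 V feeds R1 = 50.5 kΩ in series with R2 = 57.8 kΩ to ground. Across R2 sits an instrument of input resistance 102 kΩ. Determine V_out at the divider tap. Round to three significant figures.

R2 ‖ R_L = (57.8 × 102)/(57.8 + 102) = 36.89 kΩ.
Then V_out = V_CC · R2'/(R1 + R2') = 4.87 × 36.89/87.39 = 2.056 V.

V_out ≈ 2.06 V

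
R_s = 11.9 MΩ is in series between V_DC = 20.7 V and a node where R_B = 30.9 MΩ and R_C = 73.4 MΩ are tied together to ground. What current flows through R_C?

Parallel bank: R_p = 1/(1/30.9 + 1/73.4) = 21.75 MΩ.
V_A by voltage divider: V_A = 20.7 × 21.75/(11.9 + 21.75) = 13.38 V.
Branch current I = V_A/R_C = 13.38/73.4 = 0.1823 µA.
(Equivalently: I_total = 0.6152 µA, then current-divider fraction G_k/ΣG = 0.2963.)

I ≈ 0.182 µA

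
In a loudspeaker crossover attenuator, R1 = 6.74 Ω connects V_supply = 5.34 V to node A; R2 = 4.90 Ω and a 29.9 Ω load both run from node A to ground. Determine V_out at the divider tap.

V_out ≈ 2.05 V

The load sits in parallel with R2, giving an effective lower resistance R2' = R2·R_L/(R2+R_L) = 4.210 Ω.
Voltage divider with the loaded lower leg: V_out = 5.34 × 4.210/(6.74 + 4.210) = 5.34 × 0.3845 = 2.053 V.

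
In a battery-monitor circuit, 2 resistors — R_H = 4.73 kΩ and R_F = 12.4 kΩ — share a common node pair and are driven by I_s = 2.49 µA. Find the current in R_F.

With just two branches, the current splits inversely with resistance.
I(R_F) = 2.49 × 4.73/(4.73 + 12.4) = 2.49 × 0.2761 = 0.6875 µA.

I ≈ 0.688 µA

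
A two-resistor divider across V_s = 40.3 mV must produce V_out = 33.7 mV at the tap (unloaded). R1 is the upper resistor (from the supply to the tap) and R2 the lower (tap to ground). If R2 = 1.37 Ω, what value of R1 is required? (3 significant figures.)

R1 ≈ 0.268 Ω

The divider ratio is R2/(R1+R2) = 33.7/40.3 = 0.8362.
Rearranging, R1 = R2·(1−k)/k = 1.37 × 0.1958 = 0.2683 Ω.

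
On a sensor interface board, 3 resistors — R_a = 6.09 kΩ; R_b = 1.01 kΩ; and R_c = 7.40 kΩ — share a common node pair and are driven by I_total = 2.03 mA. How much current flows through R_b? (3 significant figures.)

I ≈ 1.56 mA

Total conductance ΣG = 1/6.09 + 1/1.01 + 1/7.40 = 1.289 (units of 1/kΩ).
Current divider: I(R_b) = I_total · G_k/ΣG = 2.03 × (0.9901/1.289) = 2.03 × 0.7679 = 1.559 mA.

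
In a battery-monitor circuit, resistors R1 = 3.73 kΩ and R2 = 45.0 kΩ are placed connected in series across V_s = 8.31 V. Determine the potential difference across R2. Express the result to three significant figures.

Total series resistance ΣR = 3.73 + 45.0 = 48.73 kΩ.
Voltage divider: V = V_s · (45.00 / 48.73) = 8.31 × 0.9235 = 7.674 V.

V ≈ 7.67 V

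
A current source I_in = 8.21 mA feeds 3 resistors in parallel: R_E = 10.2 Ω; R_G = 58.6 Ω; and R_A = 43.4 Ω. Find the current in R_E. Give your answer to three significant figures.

I ≈ 5.83 mA

ΣG = 1/10.2 + 1/58.6 + 1/43.4 = 0.1381.
By the current-divider rule, I = I_in · G_k/ΣG = 8.21 × 0.7097 = 5.826 mA.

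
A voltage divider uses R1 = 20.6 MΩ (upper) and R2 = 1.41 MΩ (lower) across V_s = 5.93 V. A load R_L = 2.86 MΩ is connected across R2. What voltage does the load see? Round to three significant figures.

The load sits in parallel with R2, giving an effective lower resistance R2' = R2·R_L/(R2+R_L) = 0.9444 MΩ.
Now apply the divider: V_out = 5.93 × 0.04384 = 0.2599 V.

V_out ≈ 0.260 V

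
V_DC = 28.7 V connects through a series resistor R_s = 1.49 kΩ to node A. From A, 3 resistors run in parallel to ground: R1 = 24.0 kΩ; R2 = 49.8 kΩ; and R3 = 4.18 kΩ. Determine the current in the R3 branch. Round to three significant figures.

I ≈ 4.74 mA

Equivalent of the parallel group: R_p = 3.322 kΩ.
V_A by voltage divider: V_A = 28.7 × 3.322/(1.49 + 3.322) = 19.81 V.
Branch current I = V_A/R3 = 19.81/4.18 = 4.740 mA.
(Equivalently: I_total = 5.964 mA, then current-divider fraction G_k/ΣG = 0.7948.)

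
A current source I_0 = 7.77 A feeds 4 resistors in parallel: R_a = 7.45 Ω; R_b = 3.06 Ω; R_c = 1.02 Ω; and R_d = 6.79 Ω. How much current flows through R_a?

I ≈ 0.656 A

ΣG = 1/7.45 + 1/3.06 + 1/1.02 + 1/6.79 = 1.589.
By the current-divider rule, I = I_0 · G_k/ΣG = 7.77 × 0.08449 = 0.6565 A.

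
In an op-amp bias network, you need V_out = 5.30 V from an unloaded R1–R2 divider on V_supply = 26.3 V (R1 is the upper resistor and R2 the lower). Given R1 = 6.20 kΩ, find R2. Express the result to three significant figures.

R2 ≈ 1.56 kΩ

The divider ratio is R2/(R1+R2) = 5.30/26.3 = 0.2015.
R2 = R1 · 0.2015/(1 − 0.2015) = 1.565 kΩ.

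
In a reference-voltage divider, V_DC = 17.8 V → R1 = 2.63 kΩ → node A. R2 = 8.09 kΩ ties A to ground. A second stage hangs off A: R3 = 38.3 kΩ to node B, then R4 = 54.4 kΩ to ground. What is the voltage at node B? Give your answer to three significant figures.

V_B ≈ 7.72 V

Node A sees R2 in parallel with the series input of stage 2, R3 + R4 = 92.70 kΩ.
Effective lower resistance at A: R2 ‖ 92.70 = 7.441 kΩ.
So V_A = 17.8 × 0.7388 = 13.15 V.
Stage 2 is unloaded, so V_B = V_A · R4/(R3+R4) = 13.15 × 54.4/92.70 = 7.718 V.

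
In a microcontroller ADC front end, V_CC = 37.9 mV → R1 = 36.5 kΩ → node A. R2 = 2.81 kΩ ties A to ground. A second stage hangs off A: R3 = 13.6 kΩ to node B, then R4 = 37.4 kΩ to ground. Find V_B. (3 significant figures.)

Looking into the second stage from A: R3 + R4 = 51.00 kΩ appears in parallel with R2.
R2 ‖ (R3+R4) = 2.663 kΩ.
So V_A = 37.9 × 0.06800 = 2.577 mV.
Then the unloaded second divider: V_B = V_A × R4/(R3+R4) = 2.577 × 0.7333 = 1.890 mV.

V_B ≈ 1.89 mV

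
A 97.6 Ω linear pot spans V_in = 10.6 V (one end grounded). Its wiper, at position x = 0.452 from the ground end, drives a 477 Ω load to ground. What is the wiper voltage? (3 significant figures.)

Lower segment x·R_p = 44.12 Ω; upper segment (1−x)·R_p = 53.48 Ω.
R_L loads the lower segment: effective lower R = 40.38 Ω.
V_out = 10.6 × 40.38/(53.48 + 40.38) = 4.560 V.
(Unloaded: V_out = x·V_in = 4.79 V.)

V_out ≈ 4.56 V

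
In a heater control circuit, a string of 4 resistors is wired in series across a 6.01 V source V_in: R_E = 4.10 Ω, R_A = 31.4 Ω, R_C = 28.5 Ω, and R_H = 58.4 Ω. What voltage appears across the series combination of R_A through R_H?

V ≈ 5.81 V

ΣR = 4.10 + 31.4 + 28.5 + 58.4 = 122.4 Ω.
R_{R_A..R_H} = 31.4 + 28.5 + 58.4 = 118.3 Ω.
V = V_in · R/ΣR = 6.01 × 0.9665 = 5.809 V.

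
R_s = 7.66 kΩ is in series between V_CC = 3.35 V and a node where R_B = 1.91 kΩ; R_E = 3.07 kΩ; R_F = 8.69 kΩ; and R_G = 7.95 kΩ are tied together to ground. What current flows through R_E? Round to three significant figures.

I ≈ 0.117 mA

Equivalent of the parallel group: R_p = 0.9173 kΩ.
Node voltage V_A = V_CC · R_p/(R_s + R_p) = 3.35 × 0.1069 = 0.3583 V.
I(R_E) = V_A / R_E = 0.3583/3.07 = 0.1167 mA.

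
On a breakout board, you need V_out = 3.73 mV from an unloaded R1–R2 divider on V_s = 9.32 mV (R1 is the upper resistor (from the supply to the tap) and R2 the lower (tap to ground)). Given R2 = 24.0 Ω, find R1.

V_out/V_s = R2/(R1+R2) = 0.4002.
So R1 = R2 · (V_s/V_out − 1) = 24.0 × (9.32/3.73 − 1) = 24.0 × 1.499 = 35.97 Ω.

R1 ≈ 36.0 Ω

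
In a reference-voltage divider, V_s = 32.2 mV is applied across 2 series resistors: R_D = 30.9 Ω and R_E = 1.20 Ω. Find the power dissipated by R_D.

P ≈ 31.1 µW

Series current I = V_s/ΣR = 32.2/32.10 = 1.003 mA.
V(R_D) = I·R = 31.00 mV; P = V·I = 31.00 × 1.003 = 31.09 µW.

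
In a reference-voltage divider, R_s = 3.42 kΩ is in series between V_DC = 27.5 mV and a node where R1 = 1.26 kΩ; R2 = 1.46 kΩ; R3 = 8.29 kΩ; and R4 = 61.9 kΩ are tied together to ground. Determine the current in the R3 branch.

I ≈ 0.508 µA

Parallel bank: R_p = 1/(1/1.26 + 1/1.46 + 1/8.29 + 1/61.9) = 0.6191 kΩ.
Node voltage V_A = V_DC · R_p/(R_s + R_p) = 27.5 × 0.1533 = 4.215 mV.
I(R3) = V_A / R3 = 4.215/8.29 = 0.5084 µA.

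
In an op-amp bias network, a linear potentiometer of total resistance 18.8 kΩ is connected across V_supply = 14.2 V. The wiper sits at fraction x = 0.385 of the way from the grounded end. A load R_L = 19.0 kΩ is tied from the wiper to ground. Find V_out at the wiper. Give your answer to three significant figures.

V_out ≈ 4.43 V

The pot divides into 11.56 kΩ above the wiper and 7.238 kΩ below.
R_L loads the lower segment: effective lower R = 5.241 kΩ.
Then V_out = V_supply · 5.241/(11.56 + 5.241) = 4.429 V.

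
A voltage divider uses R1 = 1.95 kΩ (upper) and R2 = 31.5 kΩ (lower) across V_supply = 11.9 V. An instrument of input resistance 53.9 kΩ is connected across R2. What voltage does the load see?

V_out ≈ 10.8 V

The load sits in parallel with R2, giving an effective lower resistance R2' = R2·R_L/(R2+R_L) = 19.88 kΩ.
Now apply the divider: V_out = 11.9 × 0.9107 = 10.84 V.
(Unloaded it would be 11.2 V; the load pulls it down.)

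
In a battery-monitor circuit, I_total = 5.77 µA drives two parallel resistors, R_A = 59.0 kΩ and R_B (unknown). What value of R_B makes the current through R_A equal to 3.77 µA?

Two-branch current divider: I_A = I_total · R_B/(R_A + R_B).
With f = 0.6534, R_B = R_A · f/(1−f) = 59.0 × 1.885 = 111.2 kΩ.

R_B ≈ 111 kΩ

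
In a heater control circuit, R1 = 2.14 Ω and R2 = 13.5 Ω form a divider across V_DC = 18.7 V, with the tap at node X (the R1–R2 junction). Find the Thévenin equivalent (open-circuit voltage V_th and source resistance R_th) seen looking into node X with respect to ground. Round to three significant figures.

V_th ≈ 16.1 V, R_th ≈ 1.85 Ω

With X open, the divider is unloaded: V_th = 18.7 × 13.5/15.64 = 16.14 V.
Zeroing V_DC shorts the top of R1 to ground, so R_th = R1 ‖ R2 = 1.847 Ω.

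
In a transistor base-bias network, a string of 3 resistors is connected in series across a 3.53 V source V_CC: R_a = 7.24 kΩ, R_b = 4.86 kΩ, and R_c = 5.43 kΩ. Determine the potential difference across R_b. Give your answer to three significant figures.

Series total: ΣR = 7.24 + 4.86 + 5.43 = 17.53 kΩ.
Voltage divider: V = V_CC · (4.860 / 17.53) = 3.53 × 0.2772 = 0.9787 V.

V ≈ 0.979 V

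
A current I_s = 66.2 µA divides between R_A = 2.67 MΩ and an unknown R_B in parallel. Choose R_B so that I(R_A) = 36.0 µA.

R_B ≈ 3.18 MΩ

The fraction through R_A equals R_B/(R_A+R_B).
36.0/66.2 = R_B/(R_A + R_B) → R_B = R_A · (0.5438)/(1 − 0.5438) = 2.67 × 1.192 = 3.183 MΩ.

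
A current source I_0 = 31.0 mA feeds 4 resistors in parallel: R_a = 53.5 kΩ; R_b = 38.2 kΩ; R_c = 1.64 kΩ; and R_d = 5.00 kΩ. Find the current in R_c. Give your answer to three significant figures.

I ≈ 22.1 mA

ΣG = 1/53.5 + 1/38.2 + 1/1.64 + 1/5.00 = 0.8546.
Current divider: I(R_c) = I_0 · G_k/ΣG = 31.0 × (0.6098/0.8546) = 31.0 × 0.7135 = 22.12 mA.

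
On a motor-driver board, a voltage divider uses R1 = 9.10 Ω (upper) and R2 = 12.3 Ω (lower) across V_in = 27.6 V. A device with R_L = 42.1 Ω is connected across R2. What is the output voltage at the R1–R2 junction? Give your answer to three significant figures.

The load sits in parallel with R2, giving an effective lower resistance R2' = R2·R_L/(R2+R_L) = 9.519 Ω.
Then V_out = V_in · R2'/(R1 + R2') = 27.6 × 9.519/18.62 = 14.11 V.

V_out ≈ 14.1 V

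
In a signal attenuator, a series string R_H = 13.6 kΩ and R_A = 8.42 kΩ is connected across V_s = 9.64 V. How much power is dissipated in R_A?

Series current I = V_s/ΣR = 9.64/22.02 = 0.4378 mA.
P = I²R = 0.1917 × 8.42 = 1.614 mW.

P ≈ 1.61 mW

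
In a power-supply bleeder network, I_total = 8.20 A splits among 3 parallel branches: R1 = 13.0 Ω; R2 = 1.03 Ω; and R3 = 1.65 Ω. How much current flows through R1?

I ≈ 0.381 A

ΣG = 1/13.0 + 1/1.03 + 1/1.65 = 1.654.
By the current-divider rule, I = I_total · G_k/ΣG = 8.20 × 0.04651 = 0.3814 A.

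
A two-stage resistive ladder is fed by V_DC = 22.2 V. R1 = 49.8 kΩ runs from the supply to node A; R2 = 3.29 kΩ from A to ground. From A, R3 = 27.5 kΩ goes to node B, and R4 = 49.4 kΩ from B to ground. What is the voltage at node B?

Looking into the second stage from A: R3 + R4 = 76.90 kΩ appears in parallel with R2.
R2 ‖ (R3+R4) = 3.155 kΩ.
So V_A = 22.2 × 0.05958 = 1.323 V.
Stage 2 is unloaded, so V_B = V_A · R4/(R3+R4) = 1.323 × 49.4/76.90 = 0.8497 V.

V_B ≈ 0.850 V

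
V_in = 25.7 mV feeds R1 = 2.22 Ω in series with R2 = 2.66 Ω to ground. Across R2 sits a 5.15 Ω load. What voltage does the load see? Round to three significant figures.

The load sits in parallel with R2, giving an effective lower resistance R2' = R2·R_L/(R2+R_L) = 1.754 Ω.
Voltage divider with the loaded lower leg: V_out = 25.7 × 1.754/(2.22 + 1.754) = 25.7 × 0.4414 = 11.34 mV.

V_out ≈ 11.3 mV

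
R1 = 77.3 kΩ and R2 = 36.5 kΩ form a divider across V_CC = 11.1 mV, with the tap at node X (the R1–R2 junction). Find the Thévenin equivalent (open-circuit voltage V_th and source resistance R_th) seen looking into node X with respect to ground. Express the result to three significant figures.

V_th is the unloaded tap voltage: V_CC · R2/(R1+R2) = 11.1 × 0.3207 = 3.560 mV.
Zeroing V_CC shorts the top of R1 to ground, so R_th = R1 ‖ R2 = 24.79 kΩ.

V_th ≈ 3.56 mV, R_th ≈ 24.8 kΩ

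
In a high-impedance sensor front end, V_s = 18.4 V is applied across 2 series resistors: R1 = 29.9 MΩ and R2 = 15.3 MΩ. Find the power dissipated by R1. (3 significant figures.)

P ≈ 4.95 µW

ΣR = 45.20 MΩ → I = 18.4/45.20 = 0.4071 µA.
P = I²R = 0.1657 × 29.9 = 4.955 µW.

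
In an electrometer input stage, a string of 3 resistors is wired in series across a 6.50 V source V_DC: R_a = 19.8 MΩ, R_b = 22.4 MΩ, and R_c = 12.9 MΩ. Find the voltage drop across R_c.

Total series resistance ΣR = 19.8 + 22.4 + 12.9 = 55.10 MΩ.
V = V_DC · R/ΣR = 6.50 × 0.2341 = 1.522 V.

V ≈ 1.52 V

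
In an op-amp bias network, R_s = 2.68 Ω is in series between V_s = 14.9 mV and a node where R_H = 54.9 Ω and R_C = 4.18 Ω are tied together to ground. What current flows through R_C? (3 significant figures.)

Equivalent of the parallel group: R_p = 3.884 Ω.
V_A by voltage divider: V_A = 14.9 × 3.884/(2.68 + 3.884) = 8.817 mV.
I(R_C) = V_A / R_C = 8.817/4.18 = 2.109 mA.

I ≈ 2.11 mA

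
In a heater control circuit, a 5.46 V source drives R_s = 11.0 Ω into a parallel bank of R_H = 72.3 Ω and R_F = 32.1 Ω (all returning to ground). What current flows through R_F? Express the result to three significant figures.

I ≈ 0.114 A

Parallel bank: R_p = 1/(1/72.3 + 1/32.1) = 22.23 Ω.
V_A = 5.46 × 22.23/33.23 = 3.653 V.
Branch current I = V_A/R_F = 3.653/32.1 = 0.1138 A.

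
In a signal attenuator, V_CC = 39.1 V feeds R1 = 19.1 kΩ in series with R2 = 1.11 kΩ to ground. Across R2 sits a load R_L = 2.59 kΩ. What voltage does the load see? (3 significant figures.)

First combine the lower leg with the load: R2 ‖ R_L = 0.7770 kΩ.
Now apply the divider: V_out = 39.1 × 0.03909 = 1.528 V.

V_out ≈ 1.53 V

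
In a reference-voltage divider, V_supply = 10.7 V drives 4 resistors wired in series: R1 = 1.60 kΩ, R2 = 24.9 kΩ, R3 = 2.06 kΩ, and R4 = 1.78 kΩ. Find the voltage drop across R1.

V ≈ 0.564 V

Series total: ΣR = 1.60 + 24.9 + 2.06 + 1.78 = 30.34 kΩ.
V = V_supply · R/ΣR = 10.7 × 0.05274 = 0.5643 V.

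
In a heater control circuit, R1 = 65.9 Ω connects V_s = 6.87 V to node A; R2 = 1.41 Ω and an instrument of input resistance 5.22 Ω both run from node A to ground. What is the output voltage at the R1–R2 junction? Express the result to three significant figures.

V_out ≈ 0.114 V

R2 ‖ R_L = (1.41 × 5.22)/(1.41 + 5.22) = 1.110 Ω.
Voltage divider with the loaded lower leg: V_out = 6.87 × 1.110/(65.9 + 1.110) = 6.87 × 0.01657 = 0.1138 V.
(Unloaded it would be 0.144 V; the load pulls it down.)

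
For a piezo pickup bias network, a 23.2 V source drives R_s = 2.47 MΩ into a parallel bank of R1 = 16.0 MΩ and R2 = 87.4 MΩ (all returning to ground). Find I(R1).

I ≈ 1.23 µA

Parallel bank: R_p = 1/(1/16.0 + 1/87.4) = 13.52 MΩ.
Node voltage V_A = V_CC · R_p/(R_s + R_p) = 23.2 × 0.8456 = 19.62 V.
Branch current I = V_A/R1 = 19.62/16.0 = 1.226 µA.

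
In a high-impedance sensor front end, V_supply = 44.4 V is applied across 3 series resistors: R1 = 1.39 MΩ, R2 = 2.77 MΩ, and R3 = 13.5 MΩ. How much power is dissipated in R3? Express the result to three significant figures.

P ≈ 85.3 µW

Series current I = V_supply/ΣR = 44.4/17.66 = 2.514 µA.
V(R3) = I·R = 33.94 V; P = V·I = 33.94 × 2.514 = 85.33 µW.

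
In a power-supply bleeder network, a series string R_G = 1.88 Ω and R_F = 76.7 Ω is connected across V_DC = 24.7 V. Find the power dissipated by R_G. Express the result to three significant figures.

P ≈ 0.186 W

Series current I = V_DC/ΣR = 24.7/78.58 = 0.3143 A.
V(R_G) = I·R = 0.5909 V; P = V·I = 0.5909 × 0.3143 = 0.1857 W.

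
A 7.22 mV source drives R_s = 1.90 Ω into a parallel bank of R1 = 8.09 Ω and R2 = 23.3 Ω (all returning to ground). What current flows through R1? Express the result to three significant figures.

I ≈ 0.678 mA

Parallel bank: R_p = 1/(1/8.09 + 1/23.3) = 6.005 Ω.
Node voltage V_A = V_s · R_p/(R_s + R_p) = 7.22 × 0.7596 = 5.485 mV.
I(R1) = V_A / R1 = 5.485/8.09 = 0.6780 mA.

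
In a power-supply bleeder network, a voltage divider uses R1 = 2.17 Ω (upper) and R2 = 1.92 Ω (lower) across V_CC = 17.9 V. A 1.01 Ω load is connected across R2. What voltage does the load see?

V_out ≈ 4.18 V

R2 ‖ R_L = (1.92 × 1.01)/(1.92 + 1.01) = 0.6618 Ω.
Now apply the divider: V_out = 17.9 × 0.2337 = 4.183 V.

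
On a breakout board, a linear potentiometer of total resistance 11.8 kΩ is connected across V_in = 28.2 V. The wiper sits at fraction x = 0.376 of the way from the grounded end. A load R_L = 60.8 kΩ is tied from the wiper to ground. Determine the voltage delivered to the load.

V_out ≈ 10.1 V

Split the track: R_lower = x·R_p = 4.437 kΩ, R_upper = (1−x)·R_p = 7.363 kΩ.
(x·R_p) ‖ R_L = 4.135 kΩ.
V_out = 28.2 × 4.135/(7.363 + 4.135) = 10.14 V.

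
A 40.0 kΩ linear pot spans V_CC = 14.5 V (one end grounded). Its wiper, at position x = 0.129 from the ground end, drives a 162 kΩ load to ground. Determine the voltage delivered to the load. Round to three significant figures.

V_out ≈ 1.82 V

Lower segment x·R_p = 5.160 kΩ; upper segment (1−x)·R_p = 34.84 kΩ.
Lower segment in parallel with the load: 5.160 ‖ 162 = 5.001 kΩ.
Loaded-divider output: V_out = 14.5 × 0.1255 = 1.820 V.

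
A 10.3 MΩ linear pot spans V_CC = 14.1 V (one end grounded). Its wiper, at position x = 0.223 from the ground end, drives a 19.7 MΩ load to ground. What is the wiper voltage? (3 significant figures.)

The pot divides into 8.003 MΩ above the wiper and 2.297 MΩ below.
Lower segment in parallel with the load: 2.297 ‖ 19.7 = 2.057 MΩ.
V_out = 14.1 × 2.057/(8.003 + 2.057) = 2.883 V.

V_out ≈ 2.88 V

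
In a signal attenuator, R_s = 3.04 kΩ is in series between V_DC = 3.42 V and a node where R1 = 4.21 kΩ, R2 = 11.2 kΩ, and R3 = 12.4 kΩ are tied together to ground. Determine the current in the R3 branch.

Equivalent of the parallel group: R_p = 2.454 kΩ.
V_A = 3.42 × 2.454/5.494 = 1.528 V.
Branch current I = V_A/R3 = 1.528/12.4 = 0.1232 mA.

I ≈ 0.123 mA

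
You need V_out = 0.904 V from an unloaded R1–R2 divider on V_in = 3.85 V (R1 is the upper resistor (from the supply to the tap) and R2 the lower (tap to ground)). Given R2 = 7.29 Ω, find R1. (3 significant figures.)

V_out/V_in = R2/(R1+R2) = 0.2348.
R1 = R2·(1/k − 1) = 7.29 × 3.259 = 23.76 Ω.

R1 ≈ 23.8 Ω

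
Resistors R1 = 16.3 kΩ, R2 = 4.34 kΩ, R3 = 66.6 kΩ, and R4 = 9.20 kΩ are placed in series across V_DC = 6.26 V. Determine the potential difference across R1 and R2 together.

Series total: ΣR = 16.3 + 4.34 + 66.6 + 9.20 = 96.44 kΩ.
R_{R1..R2} = 16.3 + 4.34 = 20.64 kΩ.
Voltage divider: V = V_DC · (20.64 / 96.44) = 6.26 × 0.2140 = 1.340 V.

V ≈ 1.34 V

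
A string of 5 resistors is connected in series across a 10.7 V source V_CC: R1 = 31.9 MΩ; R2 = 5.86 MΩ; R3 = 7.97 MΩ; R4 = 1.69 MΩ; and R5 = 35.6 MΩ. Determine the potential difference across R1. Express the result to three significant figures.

ΣR = 31.9 + 5.86 + 7.97 + 1.69 + 35.6 = 83.02 MΩ.
Voltage divider: V = V_CC · (31.90 / 83.02) = 10.7 × 0.3842 = 4.111 V.

V ≈ 4.11 V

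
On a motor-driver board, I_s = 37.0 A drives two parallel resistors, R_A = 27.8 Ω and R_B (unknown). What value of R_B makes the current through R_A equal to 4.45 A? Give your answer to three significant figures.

Two-branch current divider: I_A = I_s · R_B/(R_A + R_B).
With f = 0.1203, R_B = R_A · f/(1−f) = 27.8 × 0.1367 = 3.801 Ω.

R_B ≈ 3.80 Ω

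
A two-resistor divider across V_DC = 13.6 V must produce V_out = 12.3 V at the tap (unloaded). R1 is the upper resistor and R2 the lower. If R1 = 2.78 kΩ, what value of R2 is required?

Required fraction k = V_out/V_DC = 0.9044.
Rearranging, R2 = R1·k/(1−k) = 2.78 × 9.462 = 26.30 kΩ.

R2 ≈ 26.3 kΩ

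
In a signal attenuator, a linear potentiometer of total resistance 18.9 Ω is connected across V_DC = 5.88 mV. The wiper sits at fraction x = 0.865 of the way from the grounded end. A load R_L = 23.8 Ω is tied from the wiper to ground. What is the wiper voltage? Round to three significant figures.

Lower segment x·R_p = 16.35 Ω; upper segment (1−x)·R_p = 2.551 Ω.
R_L loads the lower segment: effective lower R = 9.691 Ω.
V_out = 5.88 × 9.691/(2.551 + 9.691) = 4.655 mV.

V_out ≈ 4.65 mV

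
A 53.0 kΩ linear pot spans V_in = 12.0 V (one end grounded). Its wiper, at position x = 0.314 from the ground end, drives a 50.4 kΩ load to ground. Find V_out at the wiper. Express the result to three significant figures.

V_out ≈ 3.07 V

Split the track: R_lower = x·R_p = 16.64 kΩ, R_upper = (1−x)·R_p = 36.36 kΩ.
(x·R_p) ‖ R_L = 12.51 kΩ.
V_out = 12.0 × 12.51/(36.36 + 12.51) = 3.072 V.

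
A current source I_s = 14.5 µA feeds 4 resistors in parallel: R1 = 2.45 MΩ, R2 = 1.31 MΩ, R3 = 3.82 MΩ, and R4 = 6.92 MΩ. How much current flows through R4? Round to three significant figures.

Total conductance ΣG = 1/2.45 + 1/1.31 + 1/3.82 + 1/6.92 = 1.578 (units of 1/MΩ).
R4 takes the fraction G_k/ΣG = 0.1445/1.578 = 0.09159, so I = 14.5 × 0.09159 = 1.328 µA.

I ≈ 1.33 µA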